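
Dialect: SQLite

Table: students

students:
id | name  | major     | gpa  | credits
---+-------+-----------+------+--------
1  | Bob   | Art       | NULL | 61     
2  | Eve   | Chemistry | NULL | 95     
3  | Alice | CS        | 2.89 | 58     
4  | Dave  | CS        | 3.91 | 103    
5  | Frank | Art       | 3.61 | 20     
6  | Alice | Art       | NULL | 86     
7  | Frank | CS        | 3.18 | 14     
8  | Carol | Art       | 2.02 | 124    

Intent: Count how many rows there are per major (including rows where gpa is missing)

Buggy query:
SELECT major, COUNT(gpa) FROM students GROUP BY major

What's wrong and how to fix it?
Bug: COUNT(column) counts non-NULL values only; rows with NULL gpa aren't counted

Fix: Use COUNT(*) to count all rows regardless of NULL

Corrected query:
SELECT major, COUNT(*) FROM students GROUP BY major

Result:
major     | COUNT(*)
----------+---------
Art       | 4       
CS        | 3       
Chemistry | 1       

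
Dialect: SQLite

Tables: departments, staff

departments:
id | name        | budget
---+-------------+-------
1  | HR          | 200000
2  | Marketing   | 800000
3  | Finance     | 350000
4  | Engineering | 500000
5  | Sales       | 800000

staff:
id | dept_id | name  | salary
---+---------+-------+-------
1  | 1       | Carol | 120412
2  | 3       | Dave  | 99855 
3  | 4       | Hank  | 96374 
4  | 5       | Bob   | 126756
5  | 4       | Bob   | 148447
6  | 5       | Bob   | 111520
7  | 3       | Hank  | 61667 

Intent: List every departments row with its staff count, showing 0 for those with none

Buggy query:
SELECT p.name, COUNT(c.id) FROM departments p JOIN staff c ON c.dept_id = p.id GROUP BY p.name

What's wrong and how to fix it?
Bug: INNER JOIN drops departments rows that have no matching staff rows

Fix: Switch to LEFT JOIN to retain unmatched parent rows

Corrected query:
SELECT p.name, COUNT(c.id) FROM departments p LEFT JOIN staff c ON c.dept_id = p.id GROUP BY p.name

Result:
name        | COUNT(c.id)
------------+------------
Engineering | 2          
Finance     | 2          
HR          | 1          
Marketing   | 0          
Sales       | 2          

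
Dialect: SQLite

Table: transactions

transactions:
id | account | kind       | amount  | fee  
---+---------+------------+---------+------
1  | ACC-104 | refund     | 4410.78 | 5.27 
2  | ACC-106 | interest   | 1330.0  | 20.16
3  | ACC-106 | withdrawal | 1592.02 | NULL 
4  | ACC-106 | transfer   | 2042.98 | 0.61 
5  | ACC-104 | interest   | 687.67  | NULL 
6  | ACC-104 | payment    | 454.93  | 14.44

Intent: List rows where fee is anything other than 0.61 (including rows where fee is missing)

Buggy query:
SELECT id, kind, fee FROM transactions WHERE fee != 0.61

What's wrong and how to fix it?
Bug: Inequality against NULL is unknown, not true; rows with NULL are dropped

Fix: Handle NULL separately with IS NULL alongside the inequality

Corrected query:
SELECT id, kind, fee FROM transactions WHERE fee != 0.61 OR fee IS NULL

Result:
id | kind       | fee  
---+------------+------
1  | refund     | 5.27 
2  | interest   | 20.16
3  | withdrawal | NULL 
5  | interest   | NULL 
6  | payment    | 14.44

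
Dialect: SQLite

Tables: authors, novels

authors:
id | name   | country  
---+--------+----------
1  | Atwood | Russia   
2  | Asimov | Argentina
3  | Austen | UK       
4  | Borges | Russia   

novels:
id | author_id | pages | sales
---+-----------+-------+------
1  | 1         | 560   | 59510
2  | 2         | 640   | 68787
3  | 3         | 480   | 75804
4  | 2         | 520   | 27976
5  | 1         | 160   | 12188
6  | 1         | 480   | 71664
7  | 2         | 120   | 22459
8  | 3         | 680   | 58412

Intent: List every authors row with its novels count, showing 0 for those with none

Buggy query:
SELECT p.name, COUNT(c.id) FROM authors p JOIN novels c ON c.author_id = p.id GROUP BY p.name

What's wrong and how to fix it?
Bug: INNER JOIN drops authors rows that have no matching novels rows

Fix: Switch to LEFT JOIN to retain unmatched parent rows

Corrected query:
SELECT p.name, COUNT(c.id) FROM authors p LEFT JOIN novels c ON c.author_id = p.id GROUP BY p.name

Result:
name   | COUNT(c.id)
-------+------------
Asimov | 3          
Atwood | 3          
Austen | 2          
Borges | 0          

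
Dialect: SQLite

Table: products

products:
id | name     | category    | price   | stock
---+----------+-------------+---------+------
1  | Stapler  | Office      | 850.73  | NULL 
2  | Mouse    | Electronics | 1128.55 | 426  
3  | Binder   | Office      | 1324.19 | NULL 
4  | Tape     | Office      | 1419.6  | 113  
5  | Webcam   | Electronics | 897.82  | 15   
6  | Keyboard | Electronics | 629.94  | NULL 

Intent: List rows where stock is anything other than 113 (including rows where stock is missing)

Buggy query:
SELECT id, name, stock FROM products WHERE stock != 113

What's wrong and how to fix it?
Bug: Inequality against NULL is unknown, not true; rows with NULL are dropped

Fix: Add an explicit OR stock IS NULL to include the missing-value rows

Corrected query:
SELECT id, name, stock FROM products WHERE stock != 113 OR stock IS NULL

Result:
id | name     | stock
---+----------+------
1  | Stapler  | NULL 
2  | Mouse    | 426  
3  | Binder   | NULL 
5  | Webcam   | 15   
6  | Keyboard | NULL 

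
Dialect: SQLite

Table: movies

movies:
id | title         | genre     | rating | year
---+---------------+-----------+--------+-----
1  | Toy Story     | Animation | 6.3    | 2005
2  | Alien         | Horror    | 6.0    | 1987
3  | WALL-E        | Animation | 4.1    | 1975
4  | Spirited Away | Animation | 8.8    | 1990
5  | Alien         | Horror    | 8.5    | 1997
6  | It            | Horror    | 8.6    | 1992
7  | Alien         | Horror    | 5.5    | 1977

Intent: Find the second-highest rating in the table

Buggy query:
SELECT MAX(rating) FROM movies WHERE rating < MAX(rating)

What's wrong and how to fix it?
Bug: The inner MAX is an aggregate inside WHERE, which is not allowed

Fix: Compute the overall MAX in a subquery, then take MAX of rows below it

Corrected query:
SELECT MAX(rating) FROM movies WHERE rating < (SELECT MAX(rating) FROM movies)

Result:
MAX(rating)
-----------
8.6        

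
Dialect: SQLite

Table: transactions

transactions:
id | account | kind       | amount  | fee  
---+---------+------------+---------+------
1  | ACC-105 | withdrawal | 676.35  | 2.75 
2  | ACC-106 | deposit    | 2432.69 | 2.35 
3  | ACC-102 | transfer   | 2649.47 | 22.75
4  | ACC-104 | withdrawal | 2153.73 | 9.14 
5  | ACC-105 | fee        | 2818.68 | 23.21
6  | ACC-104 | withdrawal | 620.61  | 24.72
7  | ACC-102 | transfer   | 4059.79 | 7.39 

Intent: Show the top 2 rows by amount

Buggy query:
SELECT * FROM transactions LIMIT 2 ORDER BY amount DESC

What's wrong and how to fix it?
Bug: ORDER BY cannot follow LIMIT; LIMIT is the final clause

Fix: Sort with ORDER BY, then apply LIMIT

Corrected query:
SELECT * FROM transactions ORDER BY amount DESC LIMIT 2

Result:
id | account | kind     | amount  | fee  
---+---------+----------+---------+------
7  | ACC-102 | transfer | 4059.79 | 7.39 
5  | ACC-105 | fee      | 2818.68 | 23.21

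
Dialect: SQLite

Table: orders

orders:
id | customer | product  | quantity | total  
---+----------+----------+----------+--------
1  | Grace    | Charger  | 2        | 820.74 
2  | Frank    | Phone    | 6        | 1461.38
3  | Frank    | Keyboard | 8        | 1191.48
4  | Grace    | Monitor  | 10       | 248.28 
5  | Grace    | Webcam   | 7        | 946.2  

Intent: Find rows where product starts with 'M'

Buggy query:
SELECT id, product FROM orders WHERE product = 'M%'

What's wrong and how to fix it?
Bug: Wildcards only work with LIKE; '=' treats '%' as a literal character

Fix: Use LIKE for wildcard pattern matching

Corrected query:
SELECT id, product FROM orders WHERE product LIKE 'M%'

Result:
id | product
---+--------
4  | Monitor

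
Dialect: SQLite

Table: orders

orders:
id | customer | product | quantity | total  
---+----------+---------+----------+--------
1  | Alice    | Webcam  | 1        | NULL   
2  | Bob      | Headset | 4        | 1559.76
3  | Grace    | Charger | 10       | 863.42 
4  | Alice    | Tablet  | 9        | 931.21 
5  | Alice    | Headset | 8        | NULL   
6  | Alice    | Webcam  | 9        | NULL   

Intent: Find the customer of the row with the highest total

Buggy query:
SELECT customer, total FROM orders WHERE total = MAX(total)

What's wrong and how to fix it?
Bug: MAX(total) is an aggregate and cannot be used directly in WHERE

Fix: Use a subquery: WHERE total = (SELECT MAX(total) FROM orders)

Corrected query:
SELECT customer, total FROM orders WHERE total = (SELECT MAX(total) FROM orders)

Result:
customer | total  
---------+--------
Bob      | 1559.76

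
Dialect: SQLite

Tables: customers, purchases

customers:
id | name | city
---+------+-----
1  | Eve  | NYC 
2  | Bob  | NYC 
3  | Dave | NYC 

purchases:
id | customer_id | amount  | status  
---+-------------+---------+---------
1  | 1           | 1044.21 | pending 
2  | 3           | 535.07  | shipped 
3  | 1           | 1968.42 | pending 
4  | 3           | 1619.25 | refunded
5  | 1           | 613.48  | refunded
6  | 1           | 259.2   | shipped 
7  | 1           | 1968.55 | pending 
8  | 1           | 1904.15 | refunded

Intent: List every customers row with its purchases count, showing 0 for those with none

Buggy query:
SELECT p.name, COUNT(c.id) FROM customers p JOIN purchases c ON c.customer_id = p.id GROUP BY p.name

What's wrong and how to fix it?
Bug: INNER JOIN drops customers rows that have no matching purchases rows

Fix: Switch to LEFT JOIN to retain unmatched parent rows

Corrected query:
SELECT p.name, COUNT(c.id) FROM customers p LEFT JOIN purchases c ON c.customer_id = p.id GROUP BY p.name

Result:
name | COUNT(c.id)
-----+------------
Bob  | 0          
Dave | 2          
Eve  | 6          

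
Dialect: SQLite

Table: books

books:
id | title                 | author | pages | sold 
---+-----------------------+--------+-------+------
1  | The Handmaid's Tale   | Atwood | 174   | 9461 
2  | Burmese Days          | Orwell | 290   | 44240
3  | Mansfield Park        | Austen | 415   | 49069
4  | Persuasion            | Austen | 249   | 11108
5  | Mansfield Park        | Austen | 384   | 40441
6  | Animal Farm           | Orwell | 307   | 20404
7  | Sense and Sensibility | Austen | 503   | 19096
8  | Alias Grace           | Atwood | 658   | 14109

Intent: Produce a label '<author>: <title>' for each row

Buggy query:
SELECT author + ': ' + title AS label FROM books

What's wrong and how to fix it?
Bug: SQLite uses || for string concatenation; + coerces text to numbers (yielding 0)

Fix: Replace + with || to concatenate text

Corrected query:
SELECT author || ': ' || title AS label FROM books

Result:
label                        
-----------------------------
Atwood: The Handmaid's Tale  
Orwell: Burmese Days         
Austen: Mansfield Park       
Austen: Persuasion           
Austen: Mansfield Park       
Orwell: Animal Farm          
Austen: Sense and Sensibility
Atwood: Alias Grace          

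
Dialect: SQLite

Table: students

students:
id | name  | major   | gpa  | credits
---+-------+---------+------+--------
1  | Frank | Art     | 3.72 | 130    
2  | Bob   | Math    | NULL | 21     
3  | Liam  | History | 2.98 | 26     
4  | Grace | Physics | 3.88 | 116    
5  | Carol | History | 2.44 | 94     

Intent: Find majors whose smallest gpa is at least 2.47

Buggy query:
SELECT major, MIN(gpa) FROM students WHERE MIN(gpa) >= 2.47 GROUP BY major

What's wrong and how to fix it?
Bug: MIN() in WHERE is a misuse of aggregate

Fix: Use HAVING for the per-group MIN condition

Corrected query:
SELECT major, MIN(gpa) FROM students GROUP BY major HAVING MIN(gpa) >= 2.47

Result:
major   | MIN(gpa)
--------+---------
Art     | 3.72    
Physics | 3.88    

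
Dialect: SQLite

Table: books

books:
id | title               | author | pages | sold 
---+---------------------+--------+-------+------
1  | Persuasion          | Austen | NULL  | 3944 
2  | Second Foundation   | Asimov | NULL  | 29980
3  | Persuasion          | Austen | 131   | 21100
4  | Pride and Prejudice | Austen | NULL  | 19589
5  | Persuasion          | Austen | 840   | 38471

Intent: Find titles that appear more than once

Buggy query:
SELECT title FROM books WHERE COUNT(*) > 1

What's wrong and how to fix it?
Bug: COUNT(*) is an aggregate and cannot be used in WHERE

Fix: GROUP BY title, then filter groups with HAVING COUNT(*) > 1

Corrected query:
SELECT title FROM books GROUP BY title HAVING COUNT(*) > 1

Result:
title     
----------
Persuasion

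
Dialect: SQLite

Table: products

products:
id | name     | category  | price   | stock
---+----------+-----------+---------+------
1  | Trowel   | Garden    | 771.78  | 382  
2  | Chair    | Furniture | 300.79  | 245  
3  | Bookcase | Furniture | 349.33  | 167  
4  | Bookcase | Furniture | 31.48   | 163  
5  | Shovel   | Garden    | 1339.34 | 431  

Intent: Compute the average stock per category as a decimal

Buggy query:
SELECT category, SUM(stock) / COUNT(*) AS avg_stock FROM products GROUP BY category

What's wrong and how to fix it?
Bug: Both operands are integers, so '/' performs integer division and truncates

Fix: Multiply by 1.0 (or CAST to REAL) to force floating-point division

Corrected query:
SELECT category, SUM(stock) * 1.0 / COUNT(*) AS avg_stock FROM products GROUP BY category

Result:
category  | avg_stock 
----------+-----------
Furniture | 191.666667
Garden    | 406.5     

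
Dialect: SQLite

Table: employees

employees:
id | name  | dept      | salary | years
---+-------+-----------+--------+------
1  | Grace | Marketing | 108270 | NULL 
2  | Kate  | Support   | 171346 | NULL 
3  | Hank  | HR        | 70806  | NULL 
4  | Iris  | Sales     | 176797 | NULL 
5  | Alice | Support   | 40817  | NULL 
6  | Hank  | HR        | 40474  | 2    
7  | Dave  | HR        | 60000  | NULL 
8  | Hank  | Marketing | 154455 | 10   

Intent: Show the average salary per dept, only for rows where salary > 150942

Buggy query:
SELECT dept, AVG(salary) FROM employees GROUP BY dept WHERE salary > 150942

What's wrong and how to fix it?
Bug: Row-level WHERE must come before GROUP BY in the clause order

Fix: Move the WHERE clause before GROUP BY

Corrected query:
SELECT dept, AVG(salary) FROM employees WHERE salary > 150942 GROUP BY dept

Result:
dept      | AVG(salary)
----------+------------
Marketing | 154455     
Sales     | 176797     
Support   | 171346     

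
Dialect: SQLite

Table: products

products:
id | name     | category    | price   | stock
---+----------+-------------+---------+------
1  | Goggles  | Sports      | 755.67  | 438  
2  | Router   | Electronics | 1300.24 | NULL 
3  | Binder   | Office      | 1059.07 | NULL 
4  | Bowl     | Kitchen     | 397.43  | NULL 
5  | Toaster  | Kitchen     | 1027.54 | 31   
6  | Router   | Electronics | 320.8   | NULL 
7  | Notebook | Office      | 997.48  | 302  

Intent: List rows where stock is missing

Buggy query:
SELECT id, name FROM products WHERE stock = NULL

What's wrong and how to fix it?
Bug: Comparing to NULL with '=' never matches; NULL = NULL is unknown, not true

Fix: Use IS NULL to test for NULL

Corrected query:
SELECT id, name FROM products WHERE stock IS NULL

Result:
id | name  
---+-------
2  | Router
3  | Binder
4  | Bowl  
6  | Router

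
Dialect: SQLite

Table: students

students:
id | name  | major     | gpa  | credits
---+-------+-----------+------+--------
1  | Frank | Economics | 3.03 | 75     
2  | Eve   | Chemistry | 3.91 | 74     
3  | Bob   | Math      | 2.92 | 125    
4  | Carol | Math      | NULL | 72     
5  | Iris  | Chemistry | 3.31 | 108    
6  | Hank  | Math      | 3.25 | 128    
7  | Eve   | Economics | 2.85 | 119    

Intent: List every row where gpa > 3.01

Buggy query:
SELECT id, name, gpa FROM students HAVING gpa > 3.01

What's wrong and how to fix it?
Bug: This is a non-aggregate query (no GROUP BY, no aggregates), so in SQLite the HAVING clause is invalid here; a row-level condition belongs in WHERE

Fix: Use WHERE for row-level filtering

Corrected query:
SELECT id, name, gpa FROM students WHERE gpa > 3.01

Result:
id | name  | gpa 
---+-------+-----
1  | Frank | 3.03
2  | Eve   | 3.91
5  | Iris  | 3.31
6  | Hank  | 3.25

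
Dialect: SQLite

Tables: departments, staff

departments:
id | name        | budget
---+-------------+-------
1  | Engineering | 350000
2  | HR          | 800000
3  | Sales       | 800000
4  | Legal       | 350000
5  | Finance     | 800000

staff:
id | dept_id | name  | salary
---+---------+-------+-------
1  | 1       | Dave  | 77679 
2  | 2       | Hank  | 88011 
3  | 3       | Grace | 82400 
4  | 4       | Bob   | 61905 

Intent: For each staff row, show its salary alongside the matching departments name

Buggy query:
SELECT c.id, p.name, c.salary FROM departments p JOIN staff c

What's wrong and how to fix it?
Bug: JOIN with no ON clause produces a cartesian product; every staff row pairs with every departments row

Fix: Add ON c.dept_id = p.id to the JOIN

Corrected query:
SELECT c.id, p.name, c.salary FROM departments p JOIN staff c ON c.dept_id = p.id

Result:
id | name        | salary
---+-------------+-------
1  | Engineering | 77679 
2  | HR          | 88011 
3  | Sales       | 82400 
4  | Legal       | 61905 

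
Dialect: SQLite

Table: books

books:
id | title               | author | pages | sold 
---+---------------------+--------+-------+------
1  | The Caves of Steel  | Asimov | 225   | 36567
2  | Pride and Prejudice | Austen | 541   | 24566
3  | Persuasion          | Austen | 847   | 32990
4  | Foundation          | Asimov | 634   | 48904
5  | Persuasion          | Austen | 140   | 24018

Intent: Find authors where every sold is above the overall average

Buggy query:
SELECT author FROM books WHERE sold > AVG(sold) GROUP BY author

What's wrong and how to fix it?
Bug: WHERE evaluates per row before aggregation, so AVG() is unavailable

Fix: Use a subquery for AVG and a HAVING MIN(...) filter so the condition holds for every row in the group

Corrected query:
SELECT author FROM books GROUP BY author HAVING MIN(sold) > (SELECT AVG(sold) FROM books)

Result:
author
------
Asimov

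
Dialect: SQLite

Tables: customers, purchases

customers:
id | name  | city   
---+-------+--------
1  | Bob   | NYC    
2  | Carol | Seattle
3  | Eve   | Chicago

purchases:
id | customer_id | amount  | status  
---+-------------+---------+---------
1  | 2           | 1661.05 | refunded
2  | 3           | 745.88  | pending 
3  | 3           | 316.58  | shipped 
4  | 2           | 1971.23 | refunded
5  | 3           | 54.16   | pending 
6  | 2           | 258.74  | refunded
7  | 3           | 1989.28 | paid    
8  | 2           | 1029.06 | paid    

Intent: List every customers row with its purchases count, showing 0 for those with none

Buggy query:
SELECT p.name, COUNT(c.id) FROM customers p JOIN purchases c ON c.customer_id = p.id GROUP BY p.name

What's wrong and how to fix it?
Bug: INNER JOIN drops customers rows that have no matching purchases rows

Fix: Use LEFT JOIN so parents without children still appear (COUNT(c.id) gives 0)

Corrected query:
SELECT p.name, COUNT(c.id) FROM customers p LEFT JOIN purchases c ON c.customer_id = p.id GROUP BY p.name

Result:
name  | COUNT(c.id)
------+------------
Bob   | 0          
Carol | 4          
Eve   | 4          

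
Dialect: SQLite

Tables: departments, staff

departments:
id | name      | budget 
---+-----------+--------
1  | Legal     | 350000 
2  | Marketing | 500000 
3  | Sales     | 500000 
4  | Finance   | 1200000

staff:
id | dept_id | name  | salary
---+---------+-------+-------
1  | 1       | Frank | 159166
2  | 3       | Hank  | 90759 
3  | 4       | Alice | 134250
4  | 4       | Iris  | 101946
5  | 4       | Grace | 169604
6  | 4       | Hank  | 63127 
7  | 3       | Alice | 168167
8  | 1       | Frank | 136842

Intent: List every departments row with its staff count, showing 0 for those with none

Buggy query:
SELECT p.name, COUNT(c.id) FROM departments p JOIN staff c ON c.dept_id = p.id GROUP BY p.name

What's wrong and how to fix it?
Bug: INNER JOIN drops departments rows that have no matching staff rows

Fix: Use LEFT JOIN so parents without children still appear (COUNT(c.id) gives 0)

Corrected query:
SELECT p.name, COUNT(c.id) FROM departments p LEFT JOIN staff c ON c.dept_id = p.id GROUP BY p.name

Result:
name      | COUNT(c.id)
----------+------------
Finance   | 4          
Legal     | 2          
Marketing | 0          
Sales     | 2          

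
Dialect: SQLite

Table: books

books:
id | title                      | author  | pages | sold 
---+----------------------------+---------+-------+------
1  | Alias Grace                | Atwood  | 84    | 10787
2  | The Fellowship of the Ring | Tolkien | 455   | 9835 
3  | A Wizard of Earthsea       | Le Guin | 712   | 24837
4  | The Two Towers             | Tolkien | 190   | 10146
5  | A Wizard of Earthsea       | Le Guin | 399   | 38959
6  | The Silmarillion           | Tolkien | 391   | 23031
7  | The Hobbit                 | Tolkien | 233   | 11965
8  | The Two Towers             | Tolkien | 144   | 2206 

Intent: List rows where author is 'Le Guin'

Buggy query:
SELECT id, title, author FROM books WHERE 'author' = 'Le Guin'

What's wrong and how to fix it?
Bug: Single quotes denote string literals in SQL; the column name is being compared as a constant string

Fix: Remove the quotes around the column name (or use double quotes for an identifier)

Corrected query:
SELECT id, title, author FROM books WHERE author = 'Le Guin'

Result:
id | title                | author 
---+----------------------+--------
3  | A Wizard of Earthsea | Le Guin
5  | A Wizard of Earthsea | Le Guin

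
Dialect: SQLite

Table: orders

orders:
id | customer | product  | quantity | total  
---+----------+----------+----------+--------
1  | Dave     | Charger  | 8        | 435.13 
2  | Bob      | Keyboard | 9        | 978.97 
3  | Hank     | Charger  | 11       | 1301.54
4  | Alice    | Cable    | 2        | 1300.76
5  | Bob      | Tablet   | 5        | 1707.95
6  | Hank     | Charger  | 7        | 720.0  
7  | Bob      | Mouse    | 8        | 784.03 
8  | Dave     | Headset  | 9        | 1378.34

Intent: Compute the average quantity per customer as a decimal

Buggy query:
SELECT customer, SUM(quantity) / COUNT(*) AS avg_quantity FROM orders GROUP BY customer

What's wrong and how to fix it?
Bug: SUM(quantity) and COUNT(*) are both integers; the division truncates the fractional part

Fix: Multiply by 1.0 (or CAST to REAL) to force floating-point division

Corrected query:
SELECT customer, SUM(quantity) * 1.0 / COUNT(*) AS avg_quantity FROM orders GROUP BY customer

Result:
customer | avg_quantity
---------+-------------
Alice    | 2           
Bob      | 7.333333    
Dave     | 8.5         
Hank     | 9           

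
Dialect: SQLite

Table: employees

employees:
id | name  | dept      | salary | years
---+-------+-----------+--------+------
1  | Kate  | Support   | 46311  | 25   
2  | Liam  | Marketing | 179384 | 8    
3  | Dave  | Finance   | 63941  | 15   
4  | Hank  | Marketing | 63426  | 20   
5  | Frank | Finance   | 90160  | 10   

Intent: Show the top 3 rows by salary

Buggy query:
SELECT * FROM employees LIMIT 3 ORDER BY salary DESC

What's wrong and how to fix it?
Bug: ORDER BY cannot follow LIMIT; LIMIT is the final clause

Fix: Sort with ORDER BY, then apply LIMIT

Corrected query:
SELECT * FROM employees ORDER BY salary DESC LIMIT 3

Result:
id | name  | dept      | salary | years
---+-------+-----------+--------+------
2  | Liam  | Marketing | 179384 | 8    
5  | Frank | Finance   | 90160  | 10   
3  | Dave  | Finance   | 63941  | 15   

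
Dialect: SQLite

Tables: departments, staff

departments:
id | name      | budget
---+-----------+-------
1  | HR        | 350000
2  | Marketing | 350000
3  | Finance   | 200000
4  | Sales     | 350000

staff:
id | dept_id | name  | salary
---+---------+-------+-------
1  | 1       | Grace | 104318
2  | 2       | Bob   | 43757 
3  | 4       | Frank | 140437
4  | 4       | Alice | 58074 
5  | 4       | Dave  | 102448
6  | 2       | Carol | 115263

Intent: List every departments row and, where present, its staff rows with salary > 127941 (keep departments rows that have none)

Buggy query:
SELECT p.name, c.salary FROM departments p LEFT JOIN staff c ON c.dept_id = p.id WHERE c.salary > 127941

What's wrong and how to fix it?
Bug: Filtering c.salary in WHERE discards the NULL rows produced by LEFT JOIN, turning it into an inner join

Fix: Put 'c.salary > 127941' in the JOIN's ON clause instead of WHERE

Corrected query:
SELECT p.name, c.salary FROM departments p LEFT JOIN staff c ON c.dept_id = p.id AND c.salary > 127941

Result:
name      | salary
----------+-------
HR        | NULL  
Marketing | NULL  
Finance   | NULL  
Sales     | 140437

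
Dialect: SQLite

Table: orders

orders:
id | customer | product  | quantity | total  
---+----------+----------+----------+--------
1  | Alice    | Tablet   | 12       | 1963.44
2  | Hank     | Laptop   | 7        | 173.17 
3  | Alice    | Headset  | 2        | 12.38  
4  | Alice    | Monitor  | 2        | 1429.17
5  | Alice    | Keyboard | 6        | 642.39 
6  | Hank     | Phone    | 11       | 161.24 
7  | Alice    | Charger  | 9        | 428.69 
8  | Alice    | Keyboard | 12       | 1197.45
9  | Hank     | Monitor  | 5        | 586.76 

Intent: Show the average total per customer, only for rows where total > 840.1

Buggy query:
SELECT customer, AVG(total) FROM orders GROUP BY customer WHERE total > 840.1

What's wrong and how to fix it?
Bug: Row-level WHERE must come before GROUP BY in the clause order

Fix: Move the WHERE clause before GROUP BY

Corrected query:
SELECT customer, AVG(total) FROM orders WHERE total > 840.1 GROUP BY customer

Result:
customer | AVG(total)
---------+-----------
Alice    | 1530.02   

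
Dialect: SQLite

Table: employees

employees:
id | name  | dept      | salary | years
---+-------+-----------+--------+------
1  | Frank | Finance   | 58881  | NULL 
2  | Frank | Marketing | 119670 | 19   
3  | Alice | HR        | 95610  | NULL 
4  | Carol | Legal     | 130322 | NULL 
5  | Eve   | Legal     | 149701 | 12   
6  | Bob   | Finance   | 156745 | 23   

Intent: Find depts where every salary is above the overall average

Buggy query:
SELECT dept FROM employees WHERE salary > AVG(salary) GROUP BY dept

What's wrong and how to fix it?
Bug: AVG() is an aggregate; it can't sit directly in WHERE

Fix: Compute the overall average in a scalar subquery and compare each group's MIN against it in HAVING

Corrected query:
SELECT dept FROM employees GROUP BY dept HAVING MIN(salary) > (SELECT AVG(salary) FROM employees)

Result:
dept     
---------
Legal    
Marketing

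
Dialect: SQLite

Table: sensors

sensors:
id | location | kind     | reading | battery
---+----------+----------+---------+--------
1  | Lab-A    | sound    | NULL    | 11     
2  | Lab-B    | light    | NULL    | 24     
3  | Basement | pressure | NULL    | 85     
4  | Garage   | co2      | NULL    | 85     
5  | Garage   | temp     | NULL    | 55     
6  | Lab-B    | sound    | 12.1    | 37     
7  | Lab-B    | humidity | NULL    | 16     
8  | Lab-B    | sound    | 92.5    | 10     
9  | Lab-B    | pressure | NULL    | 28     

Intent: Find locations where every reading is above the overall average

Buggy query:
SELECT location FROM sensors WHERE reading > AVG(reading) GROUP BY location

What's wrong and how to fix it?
Bug: AVG() is an aggregate; it can't sit directly in WHERE

Fix: Use a subquery for AVG and a HAVING MIN(...) filter so the condition holds for every row in the group

Corrected query:
SELECT location FROM sensors GROUP BY location HAVING MIN(reading) > (SELECT AVG(reading) FROM sensors)

Result:
(no rows)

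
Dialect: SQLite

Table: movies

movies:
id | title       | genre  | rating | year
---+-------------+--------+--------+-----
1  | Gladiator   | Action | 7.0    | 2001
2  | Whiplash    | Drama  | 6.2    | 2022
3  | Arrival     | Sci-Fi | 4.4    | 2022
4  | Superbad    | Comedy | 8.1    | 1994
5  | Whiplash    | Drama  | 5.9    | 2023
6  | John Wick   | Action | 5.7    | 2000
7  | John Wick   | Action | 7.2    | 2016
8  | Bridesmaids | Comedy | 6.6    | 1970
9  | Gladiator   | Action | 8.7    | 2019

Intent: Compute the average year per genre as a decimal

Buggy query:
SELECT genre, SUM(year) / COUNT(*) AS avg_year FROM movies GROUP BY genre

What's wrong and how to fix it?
Bug: Both operands are integers, so '/' performs integer division and truncates

Fix: Cast one side to REAL so the division keeps the fractional part

Corrected query:
SELECT genre, SUM(year) * 1.0 / COUNT(*) AS avg_year FROM movies GROUP BY genre

Result:
genre  | avg_year
-------+---------
Action | 2009    
Comedy | 1982    
Drama  | 2022.5  
Sci-Fi | 2022    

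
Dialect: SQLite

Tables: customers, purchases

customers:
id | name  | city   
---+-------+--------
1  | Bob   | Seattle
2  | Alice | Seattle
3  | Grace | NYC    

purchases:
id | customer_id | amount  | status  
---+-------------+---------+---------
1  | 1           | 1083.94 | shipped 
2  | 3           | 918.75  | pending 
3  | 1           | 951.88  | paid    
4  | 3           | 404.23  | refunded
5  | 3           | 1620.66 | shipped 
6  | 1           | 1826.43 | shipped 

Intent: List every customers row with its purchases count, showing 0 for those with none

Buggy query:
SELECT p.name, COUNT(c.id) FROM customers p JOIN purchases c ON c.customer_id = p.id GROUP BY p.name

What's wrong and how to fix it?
Bug: INNER JOIN drops customers rows that have no matching purchases rows

Fix: Switch to LEFT JOIN to retain unmatched parent rows

Corrected query:
SELECT p.name, COUNT(c.id) FROM customers p LEFT JOIN purchases c ON c.customer_id = p.id GROUP BY p.name

Result:
name  | COUNT(c.id)
------+------------
Alice | 0          
Bob   | 3          
Grace | 3          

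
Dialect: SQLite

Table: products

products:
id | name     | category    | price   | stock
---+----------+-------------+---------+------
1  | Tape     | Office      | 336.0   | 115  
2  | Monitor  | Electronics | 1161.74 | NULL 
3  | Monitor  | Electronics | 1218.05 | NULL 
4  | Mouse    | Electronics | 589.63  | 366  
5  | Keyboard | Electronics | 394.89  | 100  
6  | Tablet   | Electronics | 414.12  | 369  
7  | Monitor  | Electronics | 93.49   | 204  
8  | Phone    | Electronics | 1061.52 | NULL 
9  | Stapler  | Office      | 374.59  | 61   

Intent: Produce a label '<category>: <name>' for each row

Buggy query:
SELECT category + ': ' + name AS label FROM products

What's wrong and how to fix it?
Bug: '+' is numeric addition; on text columns SQLite converts them to 0 instead of concatenating

Fix: Replace + with || to concatenate text

Corrected query:
SELECT category || ': ' || name AS label FROM products

Result:
label                
---------------------
Office: Tape         
Electronics: Monitor 
Electronics: Monitor 
Electronics: Mouse   
Electronics: Keyboard
Electronics: Tablet  
Electronics: Monitor 
Electronics: Phone   
Office: Stapler      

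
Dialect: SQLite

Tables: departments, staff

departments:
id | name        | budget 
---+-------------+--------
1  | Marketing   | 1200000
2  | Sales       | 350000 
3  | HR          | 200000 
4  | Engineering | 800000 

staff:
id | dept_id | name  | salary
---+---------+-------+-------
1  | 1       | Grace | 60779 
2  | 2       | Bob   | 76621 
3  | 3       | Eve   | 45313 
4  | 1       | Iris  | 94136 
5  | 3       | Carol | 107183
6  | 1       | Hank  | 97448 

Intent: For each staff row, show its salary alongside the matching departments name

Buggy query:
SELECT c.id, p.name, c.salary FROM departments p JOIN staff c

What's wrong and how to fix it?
Bug: JOIN with no ON clause produces a cartesian product; every staff row pairs with every departments row

Fix: Add ON c.dept_id = p.id to the JOIN

Corrected query:
SELECT c.id, p.name, c.salary FROM departments p JOIN staff c ON c.dept_id = p.id

Result:
id | name      | salary
---+-----------+-------
1  | Marketing | 60779 
2  | Sales     | 76621 
3  | HR        | 45313 
4  | Marketing | 94136 
5  | HR        | 107183
6  | Marketing | 97448 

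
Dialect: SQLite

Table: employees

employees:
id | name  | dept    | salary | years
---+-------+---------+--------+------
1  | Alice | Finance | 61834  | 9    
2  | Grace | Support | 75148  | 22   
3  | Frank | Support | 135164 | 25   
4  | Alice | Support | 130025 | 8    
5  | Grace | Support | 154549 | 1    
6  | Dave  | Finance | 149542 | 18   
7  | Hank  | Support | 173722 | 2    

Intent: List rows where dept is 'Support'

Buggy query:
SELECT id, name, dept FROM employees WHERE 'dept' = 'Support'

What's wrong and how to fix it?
Bug: 'dept' in single quotes is a string literal, not the column; the comparison is literal-vs-literal and never true

Fix: Reference the column as dept without single quotes

Corrected query:
SELECT id, name, dept FROM employees WHERE dept = 'Support'

Result:
id | name  | dept   
---+-------+--------
2  | Grace | Support
3  | Frank | Support
4  | Alice | Support
5  | Grace | Support
7  | Hank  | Support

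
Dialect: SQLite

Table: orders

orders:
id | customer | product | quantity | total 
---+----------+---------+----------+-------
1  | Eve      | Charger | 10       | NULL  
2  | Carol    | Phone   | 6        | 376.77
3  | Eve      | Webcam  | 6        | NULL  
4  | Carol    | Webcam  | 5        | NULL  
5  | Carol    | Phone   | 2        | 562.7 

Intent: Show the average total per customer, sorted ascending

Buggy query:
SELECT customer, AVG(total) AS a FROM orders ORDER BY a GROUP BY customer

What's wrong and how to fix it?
Bug: ORDER BY appears before GROUP BY; SQL clause order requires GROUP BY first

Fix: Reorder: SELECT … FROM … GROUP BY … ORDER BY …

Corrected query:
SELECT customer, AVG(total) AS a FROM orders GROUP BY customer ORDER BY a

Result:
customer | a      
---------+--------
Eve      | NULL   
Carol    | 469.735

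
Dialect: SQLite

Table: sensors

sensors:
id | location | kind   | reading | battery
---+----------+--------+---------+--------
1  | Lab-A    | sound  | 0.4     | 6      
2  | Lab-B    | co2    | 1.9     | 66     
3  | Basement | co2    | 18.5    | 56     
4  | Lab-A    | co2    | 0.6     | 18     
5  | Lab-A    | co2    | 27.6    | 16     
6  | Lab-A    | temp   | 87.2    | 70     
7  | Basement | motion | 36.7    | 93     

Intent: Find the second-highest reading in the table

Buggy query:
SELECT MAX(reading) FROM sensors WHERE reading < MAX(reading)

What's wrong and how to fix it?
Bug: MAX(reading) on the right of the comparison is an aggregate-in-WHERE error

Fix: Compute the overall MAX in a subquery, then take MAX of rows below it

Corrected query:
SELECT MAX(reading) FROM sensors WHERE reading < (SELECT MAX(reading) FROM sensors)

Result:
MAX(reading)
------------
36.7        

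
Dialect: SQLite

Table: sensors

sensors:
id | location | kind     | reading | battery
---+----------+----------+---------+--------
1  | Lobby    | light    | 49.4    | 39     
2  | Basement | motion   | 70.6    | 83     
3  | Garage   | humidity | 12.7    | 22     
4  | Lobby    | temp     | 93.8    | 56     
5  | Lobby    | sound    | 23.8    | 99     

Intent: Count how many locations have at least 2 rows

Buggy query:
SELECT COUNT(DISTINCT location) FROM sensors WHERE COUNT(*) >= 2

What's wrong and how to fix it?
Bug: COUNT(*) cannot appear in WHERE; the per-group count doesn't exist yet

Fix: Use a subquery that GROUPs and filters with HAVING, then count its rows

Corrected query:
SELECT COUNT(*) FROM (SELECT location FROM sensors GROUP BY location HAVING COUNT(*) >= 2)

Result:
COUNT(*)
--------
1       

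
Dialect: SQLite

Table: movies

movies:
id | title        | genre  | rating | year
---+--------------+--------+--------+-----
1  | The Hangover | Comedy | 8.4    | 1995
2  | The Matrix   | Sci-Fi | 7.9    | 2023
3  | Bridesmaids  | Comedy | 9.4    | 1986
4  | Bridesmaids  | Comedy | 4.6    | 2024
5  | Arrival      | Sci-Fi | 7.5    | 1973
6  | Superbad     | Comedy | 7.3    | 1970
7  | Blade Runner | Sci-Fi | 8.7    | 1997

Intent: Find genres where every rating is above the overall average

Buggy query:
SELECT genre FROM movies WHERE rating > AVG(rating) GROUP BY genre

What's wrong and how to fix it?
Bug: WHERE evaluates per row before aggregation, so AVG() is unavailable

Fix: Compute the overall average in a scalar subquery and compare each group's MIN against it in HAVING

Corrected query:
SELECT genre FROM movies GROUP BY genre HAVING MIN(rating) > (SELECT AVG(rating) FROM movies)

Result:
(no rows)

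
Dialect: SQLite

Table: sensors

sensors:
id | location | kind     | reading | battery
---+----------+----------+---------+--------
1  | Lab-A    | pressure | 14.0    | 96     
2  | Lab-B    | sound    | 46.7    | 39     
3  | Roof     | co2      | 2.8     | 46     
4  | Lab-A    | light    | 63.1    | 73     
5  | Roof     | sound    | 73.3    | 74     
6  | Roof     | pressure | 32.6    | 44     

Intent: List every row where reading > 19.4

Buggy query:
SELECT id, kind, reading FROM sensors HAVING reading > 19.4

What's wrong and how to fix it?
Bug: This is a non-aggregate query (no GROUP BY, no aggregates), so in SQLite the HAVING clause is invalid here; a row-level condition belongs in WHERE

Fix: Replace HAVING with WHERE since the condition applies to individual rows

Corrected query:
SELECT id, kind, reading FROM sensors WHERE reading > 19.4

Result:
id | kind     | reading
---+----------+--------
2  | sound    | 46.7   
4  | light    | 63.1   
5  | sound    | 73.3   
6  | pressure | 32.6   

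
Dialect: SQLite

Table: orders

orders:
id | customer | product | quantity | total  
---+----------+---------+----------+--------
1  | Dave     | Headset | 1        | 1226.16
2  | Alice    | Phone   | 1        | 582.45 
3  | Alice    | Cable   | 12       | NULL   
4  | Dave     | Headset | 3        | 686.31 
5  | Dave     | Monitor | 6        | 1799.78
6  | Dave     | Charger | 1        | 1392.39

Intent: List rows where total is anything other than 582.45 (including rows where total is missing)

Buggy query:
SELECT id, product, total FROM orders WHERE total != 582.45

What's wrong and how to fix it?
Bug: Inequality against NULL is unknown, not true; rows with NULL are dropped

Fix: Add an explicit OR total IS NULL to include the missing-value rows

Corrected query:
SELECT id, product, total FROM orders WHERE total != 582.45 OR total IS NULL

Result:
id | product | total  
---+---------+--------
1  | Headset | 1226.16
3  | Cable   | NULL   
4  | Headset | 686.31 
5  | Monitor | 1799.78
6  | Charger | 1392.39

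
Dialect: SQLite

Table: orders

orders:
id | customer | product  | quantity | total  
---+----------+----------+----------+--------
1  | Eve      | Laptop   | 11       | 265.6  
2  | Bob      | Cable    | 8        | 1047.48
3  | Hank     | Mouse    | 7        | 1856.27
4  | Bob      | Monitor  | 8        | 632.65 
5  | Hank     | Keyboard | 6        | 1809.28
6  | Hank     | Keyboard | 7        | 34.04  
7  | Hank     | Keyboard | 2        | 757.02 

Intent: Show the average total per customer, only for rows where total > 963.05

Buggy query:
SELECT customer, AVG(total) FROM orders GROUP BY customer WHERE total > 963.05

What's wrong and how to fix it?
Bug: Row-level WHERE must come before GROUP BY in the clause order

Fix: Place WHERE between FROM and GROUP BY

Corrected query:
SELECT customer, AVG(total) FROM orders WHERE total > 963.05 GROUP BY customer

Result:
customer | AVG(total)
---------+-----------
Bob      | 1047.48   
Hank     | 1832.775  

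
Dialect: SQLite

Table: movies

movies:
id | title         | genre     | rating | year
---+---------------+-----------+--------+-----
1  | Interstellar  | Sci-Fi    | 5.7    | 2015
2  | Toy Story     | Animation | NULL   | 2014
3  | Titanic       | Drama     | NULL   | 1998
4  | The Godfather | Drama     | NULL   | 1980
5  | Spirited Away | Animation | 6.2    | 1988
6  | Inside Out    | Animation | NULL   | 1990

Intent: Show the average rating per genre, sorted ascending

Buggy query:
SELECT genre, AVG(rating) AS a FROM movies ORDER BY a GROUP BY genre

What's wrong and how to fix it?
Bug: ORDER BY appears before GROUP BY; SQL clause order requires GROUP BY first

Fix: Move ORDER BY to the end, after GROUP BY

Corrected query:
SELECT genre, AVG(rating) AS a FROM movies GROUP BY genre ORDER BY a

Result:
genre     | a   
----------+-----
Drama     | NULL
Sci-Fi    | 5.7 
Animation | 6.2 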